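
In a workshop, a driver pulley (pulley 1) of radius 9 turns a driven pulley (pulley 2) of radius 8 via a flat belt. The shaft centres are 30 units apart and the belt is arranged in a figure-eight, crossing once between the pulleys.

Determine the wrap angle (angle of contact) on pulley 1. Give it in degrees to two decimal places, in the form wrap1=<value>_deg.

crossed belt: β = asin((r1+r2)/C) = asin(17/30) = 34.5181°
wrap1 = wrap2 = π + 2β = 249.0362°

wrap1=249.04_deg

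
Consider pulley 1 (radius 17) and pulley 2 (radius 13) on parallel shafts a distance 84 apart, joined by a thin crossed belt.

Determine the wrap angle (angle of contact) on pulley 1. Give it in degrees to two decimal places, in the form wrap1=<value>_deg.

crossed belt: β = asin((r1+r2)/C) = asin(30/84) = 20.9248°
wrap1 = wrap2 = π + 2β = 221.8497°

wrap1=221.85_deg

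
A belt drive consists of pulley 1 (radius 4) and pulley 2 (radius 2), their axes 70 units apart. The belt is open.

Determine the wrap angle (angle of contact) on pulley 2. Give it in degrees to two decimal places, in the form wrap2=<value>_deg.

wrap2=176.73_deg

open belt: β = asin((r2−r1)/C) = asin(-2/70) = -1.6372°
wrap1 = π − 2β = 183.2745°
wrap2 = π + 2β = 176.7255°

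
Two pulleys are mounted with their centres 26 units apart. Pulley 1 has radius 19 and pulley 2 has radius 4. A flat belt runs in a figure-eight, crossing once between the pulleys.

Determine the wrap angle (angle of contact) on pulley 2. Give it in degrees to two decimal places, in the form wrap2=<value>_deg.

wrap2=304.41_deg

crossed belt: β = asin((r1+r2)/C) = asin(23/26) = 62.2042°
wrap1 = wrap2 = π + 2β = 304.4085°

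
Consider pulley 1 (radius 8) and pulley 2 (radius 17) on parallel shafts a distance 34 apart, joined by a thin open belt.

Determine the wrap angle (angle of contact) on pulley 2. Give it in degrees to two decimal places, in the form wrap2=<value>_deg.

open belt: β = asin((r2−r1)/C) = asin(9/34) = 15.3495°
wrap1 = π − 2β = 149.3010°
wrap2 = π + 2β = 210.6990°

wrap2=210.70_deg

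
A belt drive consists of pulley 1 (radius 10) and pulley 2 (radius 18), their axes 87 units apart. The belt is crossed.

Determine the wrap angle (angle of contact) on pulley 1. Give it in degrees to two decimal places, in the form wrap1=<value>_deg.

wrap1=217.55_deg

crossed belt: β = asin((r1+r2)/C) = asin(28/87) = 18.7742°
wrap1 = wrap2 = π + 2β = 217.5484°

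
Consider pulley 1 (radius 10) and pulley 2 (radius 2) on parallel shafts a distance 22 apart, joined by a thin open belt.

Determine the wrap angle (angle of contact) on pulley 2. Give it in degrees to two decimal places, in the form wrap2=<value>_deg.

wrap2=137.35_deg

open belt: β = asin((r2−r1)/C) = asin(-8/22) = -21.3237°
wrap1 = π − 2β = 222.6474°
wrap2 = π + 2β = 137.3526°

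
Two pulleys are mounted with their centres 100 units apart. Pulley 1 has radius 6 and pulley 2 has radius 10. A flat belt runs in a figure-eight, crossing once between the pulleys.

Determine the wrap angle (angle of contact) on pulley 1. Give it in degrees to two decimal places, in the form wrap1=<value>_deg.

wrap1=198.41_deg

crossed belt: β = asin((r1+r2)/C) = asin(16/100) = 9.2069°
wrap1 = wrap2 = π + 2β = 198.4138°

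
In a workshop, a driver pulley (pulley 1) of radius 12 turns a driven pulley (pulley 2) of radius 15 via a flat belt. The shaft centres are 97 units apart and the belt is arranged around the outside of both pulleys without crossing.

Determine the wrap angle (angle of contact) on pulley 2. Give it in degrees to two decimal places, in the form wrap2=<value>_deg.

wrap2=183.54_deg

open belt: β = asin((r2−r1)/C) = asin(3/97) = 1.7723°
wrap1 = π − 2β = 176.4554°
wrap2 = π + 2β = 183.5446°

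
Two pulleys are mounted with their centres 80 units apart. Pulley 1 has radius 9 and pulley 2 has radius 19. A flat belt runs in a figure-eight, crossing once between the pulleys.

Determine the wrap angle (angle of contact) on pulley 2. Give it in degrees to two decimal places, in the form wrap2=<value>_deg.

crossed belt: β = asin((r1+r2)/C) = asin(28/80) = 20.4873°
wrap1 = wrap2 = π + 2β = 220.9746°

wrap2=220.97_deg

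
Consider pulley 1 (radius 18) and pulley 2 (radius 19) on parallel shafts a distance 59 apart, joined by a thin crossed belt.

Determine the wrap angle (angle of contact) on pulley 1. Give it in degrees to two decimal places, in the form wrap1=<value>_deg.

crossed belt: β = asin((r1+r2)/C) = asin(37/59) = 38.8379°
wrap1 = wrap2 = π + 2β = 257.6757°

wrap1=257.68_deg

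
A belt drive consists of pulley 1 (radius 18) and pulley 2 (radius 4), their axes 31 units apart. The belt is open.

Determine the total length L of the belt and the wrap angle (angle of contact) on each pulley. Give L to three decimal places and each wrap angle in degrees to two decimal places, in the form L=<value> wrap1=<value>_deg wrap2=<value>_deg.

L=137.552 wrap1=233.69_deg wrap2=126.31_deg

open belt: β = asin((r2−r1)/C) = asin(-14/31) = -26.8472°
wrap1 = π − 2β = 233.6944°
wrap2 = π + 2β = 126.3056°
tangent length = C·cosβ = 27.6586
L = r1·wrap1 + r2·wrap2 + 2·C·cosβ = 18·4.0787 + 4·2.2044 + 2·27.6586 = 137.5523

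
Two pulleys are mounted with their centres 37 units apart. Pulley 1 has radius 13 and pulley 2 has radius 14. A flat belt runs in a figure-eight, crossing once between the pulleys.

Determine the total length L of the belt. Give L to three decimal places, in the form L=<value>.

crossed belt: β = asin((r1+r2)/C) = asin(27/37) = 46.8637°
wrap1 = wrap2 = π + 2β = 273.7275°
tangent length = C·cosβ = 25.2982
L = (r1+r2)·wrap + 2·C·cosβ = 27·4.7774 + 2·25.2982 = 179.5875

L=179.587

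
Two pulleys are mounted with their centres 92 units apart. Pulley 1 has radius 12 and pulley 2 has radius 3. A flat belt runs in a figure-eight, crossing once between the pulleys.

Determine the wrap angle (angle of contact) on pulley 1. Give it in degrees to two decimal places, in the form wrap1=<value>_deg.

crossed belt: β = asin((r1+r2)/C) = asin(15/92) = 9.3836°
wrap1 = wrap2 = π + 2β = 198.7672°

wrap1=198.77_deg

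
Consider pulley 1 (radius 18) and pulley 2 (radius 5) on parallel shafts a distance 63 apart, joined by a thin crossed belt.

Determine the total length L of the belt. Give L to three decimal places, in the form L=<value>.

crossed belt: β = asin((r1+r2)/C) = asin(23/63) = 21.4125°
wrap1 = wrap2 = π + 2β = 222.8249°
tangent length = C·cosβ = 58.6515
L = (r1+r2)·wrap + 2·C·cosβ = 23·3.8890 + 2·58.6515 = 206.7507

L=206.751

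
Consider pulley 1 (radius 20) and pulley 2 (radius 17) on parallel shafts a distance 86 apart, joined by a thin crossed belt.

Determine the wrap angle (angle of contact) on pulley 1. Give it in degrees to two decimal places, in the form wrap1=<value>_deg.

crossed belt: β = asin((r1+r2)/C) = asin(37/86) = 25.4823°
wrap1 = wrap2 = π + 2β = 230.9646°

wrap1=230.96_deg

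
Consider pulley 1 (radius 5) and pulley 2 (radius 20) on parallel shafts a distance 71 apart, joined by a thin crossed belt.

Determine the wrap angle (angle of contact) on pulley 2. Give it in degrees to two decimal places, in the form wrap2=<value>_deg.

wrap2=221.23_deg

crossed belt: β = asin((r1+r2)/C) = asin(25/71) = 20.6166°
wrap1 = wrap2 = π + 2β = 221.2332°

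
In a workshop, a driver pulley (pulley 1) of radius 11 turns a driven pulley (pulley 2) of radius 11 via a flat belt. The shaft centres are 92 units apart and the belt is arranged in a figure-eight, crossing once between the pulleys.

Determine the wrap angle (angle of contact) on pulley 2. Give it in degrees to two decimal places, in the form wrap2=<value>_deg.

crossed belt: β = asin((r1+r2)/C) = asin(22/92) = 13.8352°
wrap1 = wrap2 = π + 2β = 207.6704°

wrap2=207.67_deg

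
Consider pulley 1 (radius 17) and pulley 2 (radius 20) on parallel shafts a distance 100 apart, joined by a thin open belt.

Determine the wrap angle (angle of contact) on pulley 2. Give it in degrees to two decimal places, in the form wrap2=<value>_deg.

open belt: β = asin((r2−r1)/C) = asin(3/100) = 1.7191°
wrap1 = π − 2β = 176.5617°
wrap2 = π + 2β = 183.4383°

wrap2=183.44_deg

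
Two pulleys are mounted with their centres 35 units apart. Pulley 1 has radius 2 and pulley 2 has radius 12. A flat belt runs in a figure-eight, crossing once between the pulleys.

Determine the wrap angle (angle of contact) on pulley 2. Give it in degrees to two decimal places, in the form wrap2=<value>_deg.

wrap2=227.16_deg

crossed belt: β = asin((r1+r2)/C) = asin(14/35) = 23.5782°
wrap1 = wrap2 = π + 2β = 227.1564°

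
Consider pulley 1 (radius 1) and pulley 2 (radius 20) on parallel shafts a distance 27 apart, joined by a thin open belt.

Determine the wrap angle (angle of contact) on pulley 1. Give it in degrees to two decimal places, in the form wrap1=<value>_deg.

open belt: β = asin((r2−r1)/C) = asin(19/27) = 44.7249°
wrap1 = π − 2β = 90.5502°
wrap2 = π + 2β = 269.4498°

wrap1=90.55_deg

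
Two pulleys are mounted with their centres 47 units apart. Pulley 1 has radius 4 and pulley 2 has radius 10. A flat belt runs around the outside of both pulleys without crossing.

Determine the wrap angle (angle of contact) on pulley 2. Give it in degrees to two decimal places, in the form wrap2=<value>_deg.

open belt: β = asin((r2−r1)/C) = asin(6/47) = 7.3344°
wrap1 = π − 2β = 165.3313°
wrap2 = π + 2β = 194.6687°

wrap2=194.67_deg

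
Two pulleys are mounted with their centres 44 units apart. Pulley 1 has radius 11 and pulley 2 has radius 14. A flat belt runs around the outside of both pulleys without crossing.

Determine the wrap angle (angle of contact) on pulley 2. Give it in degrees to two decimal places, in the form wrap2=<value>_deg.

wrap2=187.82_deg

open belt: β = asin((r2−r1)/C) = asin(3/44) = 3.9096°
wrap1 = π − 2β = 172.1809°
wrap2 = π + 2β = 187.8191°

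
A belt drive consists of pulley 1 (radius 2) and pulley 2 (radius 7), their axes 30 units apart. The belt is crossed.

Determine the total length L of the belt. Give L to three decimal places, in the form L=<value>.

crossed belt: β = asin((r1+r2)/C) = asin(9/30) = 17.4576°
wrap1 = wrap2 = π + 2β = 214.9152°
tangent length = C·cosβ = 28.6182
L = (r1+r2)·wrap + 2·C·cosβ = 9·3.7510 + 2·28.6182 = 90.9952

L=90.995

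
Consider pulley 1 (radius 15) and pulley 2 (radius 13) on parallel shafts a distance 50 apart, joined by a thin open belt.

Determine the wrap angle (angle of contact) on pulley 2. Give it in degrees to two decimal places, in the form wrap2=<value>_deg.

wrap2=175.42_deg

open belt: β = asin((r2−r1)/C) = asin(-2/50) = -2.2924°
wrap1 = π − 2β = 184.5849°
wrap2 = π + 2β = 175.4151°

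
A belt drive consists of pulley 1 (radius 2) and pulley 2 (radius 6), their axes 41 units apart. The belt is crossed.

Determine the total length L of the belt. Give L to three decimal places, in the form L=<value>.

L=108.699

crossed belt: β = asin((r1+r2)/C) = asin(8/41) = 11.2518°
wrap1 = wrap2 = π + 2β = 202.5037°
tangent length = C·cosβ = 40.2119
L = (r1+r2)·wrap + 2·C·cosβ = 8·3.5344 + 2·40.2119 = 108.6987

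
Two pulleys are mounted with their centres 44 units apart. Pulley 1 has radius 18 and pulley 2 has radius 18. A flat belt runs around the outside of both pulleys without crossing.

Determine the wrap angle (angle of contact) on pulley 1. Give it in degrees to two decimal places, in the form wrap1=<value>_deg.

open belt: β = asin((r2−r1)/C) = asin(0/44) = 0.0000°
wrap1 = π − 2β = 180.0000°
wrap2 = π + 2β = 180.0000°

wrap1=180.00_deg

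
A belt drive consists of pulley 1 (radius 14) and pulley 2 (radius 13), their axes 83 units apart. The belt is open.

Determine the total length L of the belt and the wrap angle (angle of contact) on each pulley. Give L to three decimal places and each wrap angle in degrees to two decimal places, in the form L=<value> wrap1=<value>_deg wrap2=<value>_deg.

L=250.835 wrap1=181.38_deg wrap2=178.62_deg

open belt: β = asin((r2−r1)/C) = asin(-1/83) = -0.6903°
wrap1 = π − 2β = 181.3807°
wrap2 = π + 2β = 178.6193°
tangent length = C·cosβ = 82.9940
L = r1·wrap1 + r2·wrap2 + 2·C·cosβ = 14·3.1657 + 13·3.1175 + 2·82.9940 = 250.8350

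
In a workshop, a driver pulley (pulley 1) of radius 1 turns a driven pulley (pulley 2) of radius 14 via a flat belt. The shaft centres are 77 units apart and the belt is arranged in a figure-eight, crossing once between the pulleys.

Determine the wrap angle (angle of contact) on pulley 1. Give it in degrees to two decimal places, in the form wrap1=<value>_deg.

wrap1=202.47_deg

crossed belt: β = asin((r1+r2)/C) = asin(15/77) = 11.2333°
wrap1 = wrap2 = π + 2β = 202.4667°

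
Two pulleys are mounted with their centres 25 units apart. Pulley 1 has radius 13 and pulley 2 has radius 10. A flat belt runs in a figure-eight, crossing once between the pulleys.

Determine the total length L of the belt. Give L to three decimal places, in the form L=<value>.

L=145.584

crossed belt: β = asin((r1+r2)/C) = asin(23/25) = 66.9261°
wrap1 = wrap2 = π + 2β = 313.8522°
tangent length = C·cosβ = 9.7980
L = (r1+r2)·wrap + 2·C·cosβ = 23·5.4778 + 2·9.7980 = 145.5843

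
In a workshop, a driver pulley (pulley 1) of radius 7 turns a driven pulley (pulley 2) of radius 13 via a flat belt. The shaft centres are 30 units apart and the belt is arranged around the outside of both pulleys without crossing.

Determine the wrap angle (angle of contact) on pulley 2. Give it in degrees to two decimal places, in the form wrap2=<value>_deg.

wrap2=203.07_deg

open belt: β = asin((r2−r1)/C) = asin(6/30) = 11.5370°
wrap1 = π − 2β = 156.9261°
wrap2 = π + 2β = 203.0739°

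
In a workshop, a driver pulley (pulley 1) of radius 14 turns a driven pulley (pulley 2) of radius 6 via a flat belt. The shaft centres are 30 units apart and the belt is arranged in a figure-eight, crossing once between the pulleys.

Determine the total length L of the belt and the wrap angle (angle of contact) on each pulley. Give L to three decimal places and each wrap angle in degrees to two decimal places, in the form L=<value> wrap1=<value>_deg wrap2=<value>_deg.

crossed belt: β = asin((r1+r2)/C) = asin(20/30) = 41.8103°
wrap1 = wrap2 = π + 2β = 263.6206°
tangent length = C·cosβ = 22.3607
L = (r1+r2)·wrap + 2·C·cosβ = 20·4.6010 + 2·22.3607 = 136.7423

L=136.742 wrap1=263.62_deg wrap2=263.62_deg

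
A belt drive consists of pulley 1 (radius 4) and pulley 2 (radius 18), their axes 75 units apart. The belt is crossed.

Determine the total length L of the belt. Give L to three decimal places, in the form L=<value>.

crossed belt: β = asin((r1+r2)/C) = asin(22/75) = 17.0576°
wrap1 = wrap2 = π + 2β = 214.1152°
tangent length = C·cosβ = 71.7008
L = (r1+r2)·wrap + 2·C·cosβ = 22·3.7370 + 2·71.7008 = 225.6159

L=225.616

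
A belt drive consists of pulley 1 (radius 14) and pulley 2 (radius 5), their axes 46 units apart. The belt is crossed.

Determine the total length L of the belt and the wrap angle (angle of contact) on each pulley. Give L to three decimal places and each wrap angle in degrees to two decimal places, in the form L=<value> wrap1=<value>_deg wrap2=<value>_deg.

L=159.656 wrap1=228.79_deg wrap2=228.79_deg

crossed belt: β = asin((r1+r2)/C) = asin(19/46) = 24.3962°
wrap1 = wrap2 = π + 2β = 228.7923°
tangent length = C·cosβ = 41.8927
L = (r1+r2)·wrap + 2·C·cosβ = 19·3.9932 + 2·41.8927 = 159.6559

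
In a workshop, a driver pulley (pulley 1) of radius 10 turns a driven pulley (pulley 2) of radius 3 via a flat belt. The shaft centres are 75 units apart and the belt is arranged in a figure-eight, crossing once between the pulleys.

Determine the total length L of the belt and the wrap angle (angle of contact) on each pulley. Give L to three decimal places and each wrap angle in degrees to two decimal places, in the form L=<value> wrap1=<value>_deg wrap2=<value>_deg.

L=193.100 wrap1=199.96_deg wrap2=199.96_deg

crossed belt: β = asin((r1+r2)/C) = asin(13/75) = 9.9817°
wrap1 = wrap2 = π + 2β = 199.9634°
tangent length = C·cosβ = 73.8647
L = (r1+r2)·wrap + 2·C·cosβ = 13·3.4900 + 2·73.8647 = 193.0997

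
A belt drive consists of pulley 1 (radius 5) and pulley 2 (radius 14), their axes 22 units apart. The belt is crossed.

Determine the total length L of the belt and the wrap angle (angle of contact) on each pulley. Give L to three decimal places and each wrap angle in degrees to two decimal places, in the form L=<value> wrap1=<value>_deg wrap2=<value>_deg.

L=121.484 wrap1=299.45_deg wrap2=299.45_deg

crossed belt: β = asin((r1+r2)/C) = asin(19/22) = 59.7274°
wrap1 = wrap2 = π + 2β = 299.4547°
tangent length = C·cosβ = 11.0905
L = (r1+r2)·wrap + 2·C·cosβ = 19·5.2265 + 2·11.0905 = 121.4840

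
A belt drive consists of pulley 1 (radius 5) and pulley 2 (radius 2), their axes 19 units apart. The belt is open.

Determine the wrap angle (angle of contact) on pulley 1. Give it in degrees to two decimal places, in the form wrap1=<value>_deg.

open belt: β = asin((r2−r1)/C) = asin(-3/19) = -9.0847°
wrap1 = π − 2β = 198.1694°
wrap2 = π + 2β = 161.8306°

wrap1=198.17_deg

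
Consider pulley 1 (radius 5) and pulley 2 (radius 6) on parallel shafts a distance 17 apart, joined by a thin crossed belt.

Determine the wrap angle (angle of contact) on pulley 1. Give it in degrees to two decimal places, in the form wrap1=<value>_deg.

crossed belt: β = asin((r1+r2)/C) = asin(11/17) = 40.3202°
wrap1 = wrap2 = π + 2β = 260.6404°

wrap1=260.64_deg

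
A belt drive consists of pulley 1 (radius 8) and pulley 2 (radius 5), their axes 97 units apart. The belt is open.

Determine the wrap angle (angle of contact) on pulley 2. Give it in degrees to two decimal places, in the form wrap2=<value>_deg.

open belt: β = asin((r2−r1)/C) = asin(-3/97) = -1.7723°
wrap1 = π − 2β = 183.5446°
wrap2 = π + 2β = 176.4554°

wrap2=176.46_deg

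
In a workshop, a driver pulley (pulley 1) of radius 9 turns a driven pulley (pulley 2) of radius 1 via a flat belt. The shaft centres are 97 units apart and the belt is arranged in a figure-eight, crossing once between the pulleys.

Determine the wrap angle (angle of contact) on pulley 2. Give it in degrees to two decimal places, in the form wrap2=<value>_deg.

crossed belt: β = asin((r1+r2)/C) = asin(10/97) = 5.9173°
wrap1 = wrap2 = π + 2β = 191.8346°

wrap2=191.83_deg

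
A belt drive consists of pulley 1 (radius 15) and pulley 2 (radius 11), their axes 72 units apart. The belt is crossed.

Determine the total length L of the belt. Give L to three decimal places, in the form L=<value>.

L=235.177

crossed belt: β = asin((r1+r2)/C) = asin(26/72) = 21.1684°
wrap1 = wrap2 = π + 2β = 222.3369°
tangent length = C·cosβ = 67.1416
L = (r1+r2)·wrap + 2·C·cosβ = 26·3.8805 + 2·67.1416 = 235.1766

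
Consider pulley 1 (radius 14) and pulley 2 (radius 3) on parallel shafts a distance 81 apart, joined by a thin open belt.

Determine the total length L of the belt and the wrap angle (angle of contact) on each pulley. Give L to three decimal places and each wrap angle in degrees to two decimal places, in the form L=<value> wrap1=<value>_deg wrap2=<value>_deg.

open belt: β = asin((r2−r1)/C) = asin(-11/81) = -7.8050°
wrap1 = π − 2β = 195.6101°
wrap2 = π + 2β = 164.3899°
tangent length = C·cosβ = 80.2496
L = r1·wrap1 + r2·wrap2 + 2·C·cosβ = 14·3.4140 + 3·2.8691 + 2·80.2496 = 216.9032

L=216.903 wrap1=195.61_deg wrap2=164.39_deg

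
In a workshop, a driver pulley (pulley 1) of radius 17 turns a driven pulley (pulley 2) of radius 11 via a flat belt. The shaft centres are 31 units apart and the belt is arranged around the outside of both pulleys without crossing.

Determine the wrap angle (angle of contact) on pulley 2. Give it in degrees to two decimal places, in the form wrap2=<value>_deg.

open belt: β = asin((r2−r1)/C) = asin(-6/31) = -11.1599°
wrap1 = π − 2β = 202.3199°
wrap2 = π + 2β = 157.6801°

wrap2=157.68_deg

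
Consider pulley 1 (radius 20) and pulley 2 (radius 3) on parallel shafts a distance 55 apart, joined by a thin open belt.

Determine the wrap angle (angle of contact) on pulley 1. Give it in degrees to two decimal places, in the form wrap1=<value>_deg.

wrap1=216.01_deg

open belt: β = asin((r2−r1)/C) = asin(-17/55) = -18.0045°
wrap1 = π − 2β = 216.0089°
wrap2 = π + 2β = 143.9911°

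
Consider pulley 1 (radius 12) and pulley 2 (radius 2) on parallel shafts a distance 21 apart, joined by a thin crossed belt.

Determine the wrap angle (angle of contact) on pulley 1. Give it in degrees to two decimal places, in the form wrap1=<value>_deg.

wrap1=263.62_deg

crossed belt: β = asin((r1+r2)/C) = asin(14/21) = 41.8103°
wrap1 = wrap2 = π + 2β = 263.6206°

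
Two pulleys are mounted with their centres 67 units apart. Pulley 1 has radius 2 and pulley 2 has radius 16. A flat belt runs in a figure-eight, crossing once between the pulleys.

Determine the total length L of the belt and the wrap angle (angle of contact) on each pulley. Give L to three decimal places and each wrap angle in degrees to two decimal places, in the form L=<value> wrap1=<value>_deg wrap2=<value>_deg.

crossed belt: β = asin((r1+r2)/C) = asin(18/67) = 15.5843°
wrap1 = wrap2 = π + 2β = 211.1687°
tangent length = C·cosβ = 64.5368
L = (r1+r2)·wrap + 2·C·cosβ = 18·3.6856 + 2·64.5368 = 195.4142

L=195.414 wrap1=211.17_deg wrap2=211.17_deg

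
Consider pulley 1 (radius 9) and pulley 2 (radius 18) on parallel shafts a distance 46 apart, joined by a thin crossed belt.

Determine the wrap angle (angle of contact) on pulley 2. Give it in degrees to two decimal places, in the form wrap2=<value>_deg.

crossed belt: β = asin((r1+r2)/C) = asin(27/46) = 35.9413°
wrap1 = wrap2 = π + 2β = 251.8827°

wrap2=251.88_deg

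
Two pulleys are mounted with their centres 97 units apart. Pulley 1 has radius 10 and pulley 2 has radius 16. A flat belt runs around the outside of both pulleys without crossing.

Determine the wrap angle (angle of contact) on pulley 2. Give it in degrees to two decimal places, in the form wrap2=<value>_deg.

wrap2=187.09_deg

open belt: β = asin((r2−r1)/C) = asin(6/97) = 3.5463°
wrap1 = π − 2β = 172.9073°
wrap2 = π + 2β = 187.0927°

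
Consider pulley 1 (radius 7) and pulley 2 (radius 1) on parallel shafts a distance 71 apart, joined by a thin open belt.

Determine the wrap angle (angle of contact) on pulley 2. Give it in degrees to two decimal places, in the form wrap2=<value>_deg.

wrap2=170.30_deg

open belt: β = asin((r2−r1)/C) = asin(-6/71) = -4.8477°
wrap1 = π − 2β = 189.6954°
wrap2 = π + 2β = 170.3046°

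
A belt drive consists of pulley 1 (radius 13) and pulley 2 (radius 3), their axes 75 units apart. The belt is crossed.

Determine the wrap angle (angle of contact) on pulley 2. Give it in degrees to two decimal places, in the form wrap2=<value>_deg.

wrap2=204.64_deg

crossed belt: β = asin((r1+r2)/C) = asin(16/75) = 12.3178°
wrap1 = wrap2 = π + 2β = 204.6355°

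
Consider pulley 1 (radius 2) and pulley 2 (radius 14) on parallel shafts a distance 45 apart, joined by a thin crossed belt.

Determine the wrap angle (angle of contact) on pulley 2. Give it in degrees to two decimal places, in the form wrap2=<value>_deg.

wrap2=221.65_deg

crossed belt: β = asin((r1+r2)/C) = asin(16/45) = 20.8275°
wrap1 = wrap2 = π + 2β = 221.6550°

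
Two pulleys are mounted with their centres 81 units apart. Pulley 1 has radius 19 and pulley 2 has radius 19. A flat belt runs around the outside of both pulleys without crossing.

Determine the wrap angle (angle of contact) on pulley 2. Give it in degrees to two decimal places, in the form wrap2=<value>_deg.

open belt: β = asin((r2−r1)/C) = asin(0/81) = 0.0000°
wrap1 = π − 2β = 180.0000°
wrap2 = π + 2β = 180.0000°

wrap2=180.00_deg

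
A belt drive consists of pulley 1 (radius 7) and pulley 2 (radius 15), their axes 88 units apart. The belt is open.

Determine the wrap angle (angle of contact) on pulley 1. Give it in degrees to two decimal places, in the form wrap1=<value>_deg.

wrap1=169.57_deg

open belt: β = asin((r2−r1)/C) = asin(8/88) = 5.2159°
wrap1 = π − 2β = 169.5682°
wrap2 = π + 2β = 190.4318°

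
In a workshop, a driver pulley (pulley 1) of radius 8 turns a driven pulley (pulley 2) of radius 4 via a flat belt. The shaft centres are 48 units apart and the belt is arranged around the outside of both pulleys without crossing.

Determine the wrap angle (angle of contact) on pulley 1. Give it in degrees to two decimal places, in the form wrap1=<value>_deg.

open belt: β = asin((r2−r1)/C) = asin(-4/48) = -4.7802°
wrap1 = π − 2β = 189.5604°
wrap2 = π + 2β = 170.4396°

wrap1=189.56_deg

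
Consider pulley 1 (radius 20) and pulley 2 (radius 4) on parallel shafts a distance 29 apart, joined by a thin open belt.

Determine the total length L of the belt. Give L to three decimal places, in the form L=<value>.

open belt: β = asin((r2−r1)/C) = asin(-16/29) = -33.4854°
wrap1 = π − 2β = 246.9708°
wrap2 = π + 2β = 113.0292°
tangent length = C·cosβ = 24.1868
L = r1·wrap1 + r2·wrap2 + 2·C·cosβ = 20·4.3105 + 4·1.9727 + 2·24.1868 = 142.4735

L=142.474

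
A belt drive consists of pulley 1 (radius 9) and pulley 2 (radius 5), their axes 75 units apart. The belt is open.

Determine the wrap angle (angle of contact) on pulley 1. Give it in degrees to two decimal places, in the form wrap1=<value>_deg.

open belt: β = asin((r2−r1)/C) = asin(-4/75) = -3.0572°
wrap1 = π − 2β = 186.1145°
wrap2 = π + 2β = 173.8855°

wrap1=186.11_deg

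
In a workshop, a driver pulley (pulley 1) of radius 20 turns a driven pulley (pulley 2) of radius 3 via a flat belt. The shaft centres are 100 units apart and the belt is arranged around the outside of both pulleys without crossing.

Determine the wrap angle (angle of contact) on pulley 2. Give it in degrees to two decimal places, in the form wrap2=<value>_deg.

open belt: β = asin((r2−r1)/C) = asin(-17/100) = -9.7878°
wrap1 = π − 2β = 199.5756°
wrap2 = π + 2β = 160.4244°

wrap2=160.42_deg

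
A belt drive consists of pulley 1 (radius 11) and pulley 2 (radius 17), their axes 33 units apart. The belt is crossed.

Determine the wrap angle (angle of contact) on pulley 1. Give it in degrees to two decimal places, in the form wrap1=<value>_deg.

crossed belt: β = asin((r1+r2)/C) = asin(28/33) = 58.0473°
wrap1 = wrap2 = π + 2β = 296.0945°

wrap1=296.09_deg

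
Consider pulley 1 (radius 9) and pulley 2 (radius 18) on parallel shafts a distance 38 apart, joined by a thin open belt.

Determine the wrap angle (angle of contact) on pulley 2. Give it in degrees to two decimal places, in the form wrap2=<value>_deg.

wrap2=207.40_deg

open belt: β = asin((r2−r1)/C) = asin(9/38) = 13.7002°
wrap1 = π − 2β = 152.5995°
wrap2 = π + 2β = 207.4005°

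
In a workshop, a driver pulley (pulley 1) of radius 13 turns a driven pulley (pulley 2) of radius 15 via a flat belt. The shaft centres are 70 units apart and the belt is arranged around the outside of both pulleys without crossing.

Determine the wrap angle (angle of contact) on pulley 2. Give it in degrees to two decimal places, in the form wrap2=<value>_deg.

wrap2=183.27_deg

open belt: β = asin((r2−r1)/C) = asin(2/70) = 1.6372°
wrap1 = π − 2β = 176.7255°
wrap2 = π + 2β = 183.2745°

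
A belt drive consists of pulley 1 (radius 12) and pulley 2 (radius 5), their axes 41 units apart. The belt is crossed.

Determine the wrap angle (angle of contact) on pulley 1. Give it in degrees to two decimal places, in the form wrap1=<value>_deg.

crossed belt: β = asin((r1+r2)/C) = asin(17/41) = 24.4963°
wrap1 = wrap2 = π + 2β = 228.9926°

wrap1=228.99_deg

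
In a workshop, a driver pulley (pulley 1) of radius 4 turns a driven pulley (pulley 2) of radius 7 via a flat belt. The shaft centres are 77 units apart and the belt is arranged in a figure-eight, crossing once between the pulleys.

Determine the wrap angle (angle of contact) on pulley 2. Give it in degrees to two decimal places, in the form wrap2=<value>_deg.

wrap2=196.43_deg

crossed belt: β = asin((r1+r2)/C) = asin(11/77) = 8.2132°
wrap1 = wrap2 = π + 2β = 196.4264°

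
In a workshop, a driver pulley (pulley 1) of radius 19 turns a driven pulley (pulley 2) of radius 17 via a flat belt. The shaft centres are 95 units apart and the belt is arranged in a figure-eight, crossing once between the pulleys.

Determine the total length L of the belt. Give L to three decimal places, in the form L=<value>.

L=316.910

crossed belt: β = asin((r1+r2)/C) = asin(36/95) = 22.2685°
wrap1 = wrap2 = π + 2β = 224.5370°
tangent length = C·cosβ = 87.9147
L = (r1+r2)·wrap + 2·C·cosβ = 36·3.9189 + 2·87.9147 = 316.9102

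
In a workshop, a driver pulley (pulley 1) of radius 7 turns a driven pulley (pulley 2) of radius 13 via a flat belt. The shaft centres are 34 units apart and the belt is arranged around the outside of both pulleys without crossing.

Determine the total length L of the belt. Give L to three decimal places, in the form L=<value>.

open belt: β = asin((r2−r1)/C) = asin(6/34) = 10.1642°
wrap1 = π − 2β = 159.6715°
wrap2 = π + 2β = 200.3285°
tangent length = C·cosβ = 33.4664
L = r1·wrap1 + r2·wrap2 + 2·C·cosβ = 7·2.7868 + 13·3.4964 + 2·33.4664 = 131.8935

L=131.893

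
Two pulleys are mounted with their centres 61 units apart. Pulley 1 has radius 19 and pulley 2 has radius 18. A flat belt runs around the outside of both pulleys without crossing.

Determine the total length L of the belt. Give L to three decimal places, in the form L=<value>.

open belt: β = asin((r2−r1)/C) = asin(-1/61) = -0.9393°
wrap1 = π − 2β = 181.8786°
wrap2 = π + 2β = 178.1214°
tangent length = C·cosβ = 60.9918
L = r1·wrap1 + r2·wrap2 + 2·C·cosβ = 19·3.1744 + 18·3.1088 + 2·60.9918 = 238.2553

L=238.255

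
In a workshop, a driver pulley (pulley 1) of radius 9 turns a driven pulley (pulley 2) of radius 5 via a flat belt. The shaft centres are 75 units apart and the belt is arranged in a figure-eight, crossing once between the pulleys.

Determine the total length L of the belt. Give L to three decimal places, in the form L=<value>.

crossed belt: β = asin((r1+r2)/C) = asin(14/75) = 10.7583°
wrap1 = wrap2 = π + 2β = 201.5166°
tangent length = C·cosβ = 73.6817
L = (r1+r2)·wrap + 2·C·cosβ = 14·3.5171 + 2·73.6817 = 196.6033

L=196.603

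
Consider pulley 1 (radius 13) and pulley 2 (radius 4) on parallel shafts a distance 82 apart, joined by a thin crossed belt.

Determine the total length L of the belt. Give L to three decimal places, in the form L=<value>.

L=220.944

crossed belt: β = asin((r1+r2)/C) = asin(17/82) = 11.9652°
wrap1 = wrap2 = π + 2β = 203.9303°
tangent length = C·cosβ = 80.2185
L = (r1+r2)·wrap + 2·C·cosβ = 17·3.5593 + 2·80.2185 = 220.9443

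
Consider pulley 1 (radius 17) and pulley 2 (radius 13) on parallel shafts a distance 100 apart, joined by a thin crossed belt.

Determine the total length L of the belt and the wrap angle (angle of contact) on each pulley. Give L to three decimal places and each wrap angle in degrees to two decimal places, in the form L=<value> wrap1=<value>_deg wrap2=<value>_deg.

crossed belt: β = asin((r1+r2)/C) = asin(30/100) = 17.4576°
wrap1 = wrap2 = π + 2β = 214.9152°
tangent length = C·cosβ = 95.3939
L = (r1+r2)·wrap + 2·C·cosβ = 30·3.7510 + 2·95.3939 = 303.3172

L=303.317 wrap1=214.92_deg wrap2=214.92_deg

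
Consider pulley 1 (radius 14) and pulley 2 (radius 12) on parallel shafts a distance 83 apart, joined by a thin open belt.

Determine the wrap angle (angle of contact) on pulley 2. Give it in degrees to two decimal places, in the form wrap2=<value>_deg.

wrap2=177.24_deg

open belt: β = asin((r2−r1)/C) = asin(-2/83) = -1.3808°
wrap1 = π − 2β = 182.7615°
wrap2 = π + 2β = 177.2385°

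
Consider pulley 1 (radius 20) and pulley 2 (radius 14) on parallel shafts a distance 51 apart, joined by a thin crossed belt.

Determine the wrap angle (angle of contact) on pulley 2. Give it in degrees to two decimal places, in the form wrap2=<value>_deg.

crossed belt: β = asin((r1+r2)/C) = asin(34/51) = 41.8103°
wrap1 = wrap2 = π + 2β = 263.6206°

wrap2=263.62_deg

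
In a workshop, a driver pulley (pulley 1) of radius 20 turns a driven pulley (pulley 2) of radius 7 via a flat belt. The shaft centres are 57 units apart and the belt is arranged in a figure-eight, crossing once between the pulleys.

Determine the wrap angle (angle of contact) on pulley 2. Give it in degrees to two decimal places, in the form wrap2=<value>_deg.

crossed belt: β = asin((r1+r2)/C) = asin(27/57) = 28.2737°
wrap1 = wrap2 = π + 2β = 236.5474°

wrap2=236.55_deg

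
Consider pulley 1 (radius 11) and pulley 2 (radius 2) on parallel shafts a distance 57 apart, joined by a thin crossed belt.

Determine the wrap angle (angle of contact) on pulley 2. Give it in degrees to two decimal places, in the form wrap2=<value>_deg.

crossed belt: β = asin((r1+r2)/C) = asin(13/57) = 13.1835°
wrap1 = wrap2 = π + 2β = 206.3670°

wrap2=206.37_deg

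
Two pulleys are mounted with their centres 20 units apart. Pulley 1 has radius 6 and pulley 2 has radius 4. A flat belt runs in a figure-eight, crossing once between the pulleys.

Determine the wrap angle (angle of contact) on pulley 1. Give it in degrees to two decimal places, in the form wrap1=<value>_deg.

crossed belt: β = asin((r1+r2)/C) = asin(10/20) = 30.0000°
wrap1 = wrap2 = π + 2β = 240.0000°

wrap1=240.00_deg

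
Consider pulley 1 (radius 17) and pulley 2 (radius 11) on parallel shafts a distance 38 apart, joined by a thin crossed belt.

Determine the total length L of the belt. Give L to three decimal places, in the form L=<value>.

L=185.735

crossed belt: β = asin((r1+r2)/C) = asin(28/38) = 47.4631°
wrap1 = wrap2 = π + 2β = 274.9262°
tangent length = C·cosβ = 25.6905
L = (r1+r2)·wrap + 2·C·cosβ = 28·4.7984 + 2·25.6905 = 185.7352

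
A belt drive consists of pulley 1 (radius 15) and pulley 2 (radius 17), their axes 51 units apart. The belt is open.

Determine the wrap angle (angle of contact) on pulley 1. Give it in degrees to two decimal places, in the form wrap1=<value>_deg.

wrap1=175.51_deg

open belt: β = asin((r2−r1)/C) = asin(2/51) = 2.2475°
wrap1 = π − 2β = 175.5051°
wrap2 = π + 2β = 184.4949°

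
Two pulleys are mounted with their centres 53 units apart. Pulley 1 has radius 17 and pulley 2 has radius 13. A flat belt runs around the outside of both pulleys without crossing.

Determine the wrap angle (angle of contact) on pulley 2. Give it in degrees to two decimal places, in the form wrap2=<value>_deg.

open belt: β = asin((r2−r1)/C) = asin(-4/53) = -4.3283°
wrap1 = π − 2β = 188.6567°
wrap2 = π + 2β = 171.3433°

wrap2=171.34_deg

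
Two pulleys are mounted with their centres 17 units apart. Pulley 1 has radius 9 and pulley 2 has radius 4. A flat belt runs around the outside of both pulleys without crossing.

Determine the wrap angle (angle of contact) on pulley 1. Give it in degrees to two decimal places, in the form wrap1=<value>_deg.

open belt: β = asin((r2−r1)/C) = asin(-5/17) = -17.1046°
wrap1 = π − 2β = 214.2093°
wrap2 = π + 2β = 145.7907°

wrap1=214.21_deg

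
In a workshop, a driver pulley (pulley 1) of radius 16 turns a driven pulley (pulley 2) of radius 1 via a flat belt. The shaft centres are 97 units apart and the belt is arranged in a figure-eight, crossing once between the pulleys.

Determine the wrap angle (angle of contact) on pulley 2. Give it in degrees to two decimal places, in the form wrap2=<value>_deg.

wrap2=200.19_deg

crossed belt: β = asin((r1+r2)/C) = asin(17/97) = 10.0937°
wrap1 = wrap2 = π + 2β = 200.1873°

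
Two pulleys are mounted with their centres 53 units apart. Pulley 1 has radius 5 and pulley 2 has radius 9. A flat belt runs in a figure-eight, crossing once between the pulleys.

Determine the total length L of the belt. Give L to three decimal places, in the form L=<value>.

crossed belt: β = asin((r1+r2)/C) = asin(14/53) = 15.3165°
wrap1 = wrap2 = π + 2β = 210.6330°
tangent length = C·cosβ = 51.1175
L = (r1+r2)·wrap + 2·C·cosβ = 14·3.6762 + 2·51.1175 = 153.7024

L=153.702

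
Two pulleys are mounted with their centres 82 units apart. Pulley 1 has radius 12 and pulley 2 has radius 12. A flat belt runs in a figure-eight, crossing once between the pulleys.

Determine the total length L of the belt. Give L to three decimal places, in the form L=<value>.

crossed belt: β = asin((r1+r2)/C) = asin(24/82) = 17.0186°
wrap1 = wrap2 = π + 2β = 214.0373°
tangent length = C·cosβ = 78.4092
L = (r1+r2)·wrap + 2·C·cosβ = 24·3.7357 + 2·78.4092 = 246.4741

L=246.474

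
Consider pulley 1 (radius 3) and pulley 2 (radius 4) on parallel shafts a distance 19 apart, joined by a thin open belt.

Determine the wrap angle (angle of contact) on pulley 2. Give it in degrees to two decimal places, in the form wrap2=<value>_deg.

open belt: β = asin((r2−r1)/C) = asin(1/19) = 3.0170°
wrap1 = π − 2β = 173.9661°
wrap2 = π + 2β = 186.0339°

wrap2=186.03_deg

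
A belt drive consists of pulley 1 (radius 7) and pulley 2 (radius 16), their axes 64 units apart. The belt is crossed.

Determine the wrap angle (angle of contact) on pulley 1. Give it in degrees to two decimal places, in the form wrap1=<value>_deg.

wrap1=222.12_deg

crossed belt: β = asin((r1+r2)/C) = asin(23/64) = 21.0618°
wrap1 = wrap2 = π + 2β = 222.1236°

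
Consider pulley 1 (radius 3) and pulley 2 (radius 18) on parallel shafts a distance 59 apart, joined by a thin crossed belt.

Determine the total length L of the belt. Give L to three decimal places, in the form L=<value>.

L=191.530

crossed belt: β = asin((r1+r2)/C) = asin(21/59) = 20.8506°
wrap1 = wrap2 = π + 2β = 221.7012°
tangent length = C·cosβ = 55.1362
L = (r1+r2)·wrap + 2·C·cosβ = 21·3.8694 + 2·55.1362 = 191.5301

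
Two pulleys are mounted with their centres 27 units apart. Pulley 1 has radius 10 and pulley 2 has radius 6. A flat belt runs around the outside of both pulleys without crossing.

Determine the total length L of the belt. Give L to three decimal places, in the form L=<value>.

L=104.859

open belt: β = asin((r2−r1)/C) = asin(-4/27) = -8.5196°
wrap1 = π − 2β = 197.0392°
wrap2 = π + 2β = 162.9608°
tangent length = C·cosβ = 26.7021
L = r1·wrap1 + r2·wrap2 + 2·C·cosβ = 10·3.4390 + 6·2.8442 + 2·26.7021 = 104.8592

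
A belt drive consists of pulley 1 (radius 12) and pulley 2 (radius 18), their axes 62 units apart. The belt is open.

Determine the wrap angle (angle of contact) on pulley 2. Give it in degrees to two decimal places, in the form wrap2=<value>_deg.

open belt: β = asin((r2−r1)/C) = asin(6/62) = 5.5534°
wrap1 = π − 2β = 168.8931°
wrap2 = π + 2β = 191.1069°

wrap2=191.11_deg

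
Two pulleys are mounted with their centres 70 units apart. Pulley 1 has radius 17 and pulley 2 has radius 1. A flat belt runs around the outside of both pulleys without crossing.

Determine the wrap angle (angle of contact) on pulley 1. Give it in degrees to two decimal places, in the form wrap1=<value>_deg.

open belt: β = asin((r2−r1)/C) = asin(-16/70) = -13.2130°
wrap1 = π − 2β = 206.4260°
wrap2 = π + 2β = 153.5740°

wrap1=206.43_deg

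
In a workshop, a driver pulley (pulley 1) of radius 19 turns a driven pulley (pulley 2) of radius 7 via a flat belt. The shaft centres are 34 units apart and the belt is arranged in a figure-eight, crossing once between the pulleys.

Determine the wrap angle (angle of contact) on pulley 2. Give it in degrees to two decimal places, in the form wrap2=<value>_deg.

crossed belt: β = asin((r1+r2)/C) = asin(26/34) = 49.8808°
wrap1 = wrap2 = π + 2β = 279.7617°

wrap2=279.76_deg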